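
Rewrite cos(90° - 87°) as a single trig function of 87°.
cos(90° - 87°) = sin(87°)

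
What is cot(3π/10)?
cot(3π/10) = 0.7265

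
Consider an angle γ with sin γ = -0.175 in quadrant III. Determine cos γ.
cos γ = ±√(1 - sin²γ) = -0.9846 (negative in QIII)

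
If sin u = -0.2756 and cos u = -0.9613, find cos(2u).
cos(2u) = cos²u - sin²u = 0.8481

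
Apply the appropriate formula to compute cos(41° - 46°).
cos(41° - 46°) = cos 41° cos 46° + sin 41° sin 46° = 0.9962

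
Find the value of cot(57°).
cot(57°) = 0.6494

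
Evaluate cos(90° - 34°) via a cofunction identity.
cos(90° - 34°) = sin(34°) = 0.5592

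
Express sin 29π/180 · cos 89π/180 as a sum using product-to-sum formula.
sin 29π/180 cos 89π/180 = (1/2)[sin(29π/180+89π/180) + sin(29π/180-89π/180)]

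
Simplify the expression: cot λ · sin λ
cot λ · sin λ = cos λ (using Quotient identity)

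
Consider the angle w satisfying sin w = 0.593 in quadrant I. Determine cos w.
cos w = √(1 - sin²w) = 0.8052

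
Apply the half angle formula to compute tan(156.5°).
tan(156.5°) = sin 313° / (1 + cos 313°) = -0.4348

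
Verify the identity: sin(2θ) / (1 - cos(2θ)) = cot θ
LHS = 2 sin θ cos θ / (2sin²θ) = cos θ/sin θ = cot θ = RHS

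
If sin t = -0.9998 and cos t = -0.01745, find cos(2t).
cos(2t) = cos²t - sin²t = -0.9993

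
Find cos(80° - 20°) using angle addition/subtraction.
cos(80° - 20°) = cos 80° cos 20° + sin 80° sin 20° = 1/2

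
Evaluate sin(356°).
sin(356°) = -0.06976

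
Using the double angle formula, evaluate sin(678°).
sin(678°) = 2 sin 339° cos 339° = -0.6691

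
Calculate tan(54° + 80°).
tan(54° + 80°) = (tan 54° + tan 80°)/(1 - tan 54° tan 80°) = -1.036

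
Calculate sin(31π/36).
sin(31π/36) = 0.4226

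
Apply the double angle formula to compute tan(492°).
tan(492°) = 2 tan 246° / (1 - tan²246°) = -1.111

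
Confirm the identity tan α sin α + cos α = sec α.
LHS = sin²α/cos α + cos α = (sin²α + cos²α)/cos α = 1/cos α = sec α = RHS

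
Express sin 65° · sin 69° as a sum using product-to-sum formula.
sin 65° sin 69° = (1/2)[cos(65°-69°) - cos(65°+69°)]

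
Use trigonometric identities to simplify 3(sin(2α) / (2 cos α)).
3(sin(2α) / (2 cos α)) = 3(sin α) (using Double angle)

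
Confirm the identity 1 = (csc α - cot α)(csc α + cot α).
RHS = csc²α - cot²α = (1 + cot²α) - cot²α = 1 = LHS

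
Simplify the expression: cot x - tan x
cot x - tan x = 2 cot(2x) (using Double angle)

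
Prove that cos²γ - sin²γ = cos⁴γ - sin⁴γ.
RHS = (cos²γ - sin²γ)(cos²γ + sin²γ) = (cos²γ - sin²γ) · 1 = cos²γ - sin²γ = LHS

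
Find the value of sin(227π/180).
sin(227π/180) = -0.7314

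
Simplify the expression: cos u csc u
cos u csc u = cot u (using Reciprocal + quotient)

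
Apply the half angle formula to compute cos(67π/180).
cos(67π/180) = √((1 + cos 67π/90)/2) = 0.3907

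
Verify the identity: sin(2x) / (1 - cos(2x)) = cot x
LHS = 2 sin x cos x / (2sin²x) = cos x/sin x = cot x = RHS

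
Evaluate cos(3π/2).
cos(3π/2) = 0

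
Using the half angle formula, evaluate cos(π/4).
cos(π/4) = √((1 + cos π/2)/2) = √2/2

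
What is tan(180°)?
tan(180°) = 0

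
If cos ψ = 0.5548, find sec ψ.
sec ψ = 1/cos ψ = 1.802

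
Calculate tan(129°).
tan(129°) = -1.235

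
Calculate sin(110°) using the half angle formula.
sin(110°) = √((1 - cos 220°)/2) = 0.9397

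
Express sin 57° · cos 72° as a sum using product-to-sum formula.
sin 57° cos 72° = (1/2)[sin(57°+72°) + sin(57°-72°)]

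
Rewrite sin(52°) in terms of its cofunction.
sin(52°) = cos(90° - 52°) = cos(38°)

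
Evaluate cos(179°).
cos(179°) = -0.9998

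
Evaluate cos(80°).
cos(80°) = 0.1736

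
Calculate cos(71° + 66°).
cos(71° + 66°) = cos 71° cos 66° - sin 71° sin 66° = -0.7314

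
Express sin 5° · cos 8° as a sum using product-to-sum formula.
sin 5° cos 8° = (1/2)[sin(5°+8°) + sin(5°-8°)]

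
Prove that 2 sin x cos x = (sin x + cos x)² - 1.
RHS = sin²x + 2 sin x cos x + cos²x - 1 = (sin²x + cos²x) + 2 sin x cos x - 1 = 1 + 2 sin x cos x - 1 = 2 sin x cos x = LHS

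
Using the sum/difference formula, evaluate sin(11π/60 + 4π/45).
sin(11π/60 + 4π/45) = sin 11π/60 cos 4π/45 + cos 11π/60 sin 4π/45 = 0.7547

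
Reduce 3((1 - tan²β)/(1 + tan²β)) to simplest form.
3((1 - tan²β)/(1 + tan²β)) = 3(cos(2β)) (using Double angle)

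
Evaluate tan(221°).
tan(221°) = 0.8693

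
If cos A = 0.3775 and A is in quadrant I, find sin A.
sin A = 0.926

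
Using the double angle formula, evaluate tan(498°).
tan(498°) = 2 tan 249° / (1 - tan²249°) = -0.9004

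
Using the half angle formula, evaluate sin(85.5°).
sin(85.5°) = √((1 - cos 171°)/2) = 0.9969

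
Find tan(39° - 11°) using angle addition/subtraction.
tan(39° - 11°) = (tan 39° - tan 11°)/(1 + tan 39° tan 11°) = 0.5317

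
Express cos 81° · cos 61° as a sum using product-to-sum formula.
cos 81° cos 61° = (1/2)[cos(81°-61°) + cos(81°+61°)]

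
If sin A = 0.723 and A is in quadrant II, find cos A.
cos A = -0.6908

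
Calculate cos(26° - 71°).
cos(26° - 71°) = cos 26° cos 71° + sin 26° sin 71° = √2/2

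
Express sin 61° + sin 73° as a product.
sin 61° + sin 73° = 2 sin(67°) cos(-6°)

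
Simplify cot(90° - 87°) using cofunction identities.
cot(90° - 87°) = tan(87°)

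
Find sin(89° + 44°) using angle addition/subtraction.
sin(89° + 44°) = sin 89° cos 44° + cos 89° sin 44° = 0.7314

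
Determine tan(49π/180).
tan(49π/180) = 1.15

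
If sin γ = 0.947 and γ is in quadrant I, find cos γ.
cos γ = 0.3212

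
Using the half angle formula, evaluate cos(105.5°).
cos(105.5°) = -√((1 + cos 211°)/2) = -0.2672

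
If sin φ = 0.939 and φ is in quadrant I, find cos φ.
cos φ = 0.3439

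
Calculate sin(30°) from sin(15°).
sin(30°) = 2 sin 15° cos 15° = 1/2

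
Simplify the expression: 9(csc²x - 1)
9(csc²x - 1) = 9(cot²x) (using Pythagorean identity)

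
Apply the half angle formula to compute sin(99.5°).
sin(99.5°) = √((1 - cos 199°)/2) = 0.9863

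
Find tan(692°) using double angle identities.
tan(692°) = 2 tan 346° / (1 - tan²346°) = -0.5317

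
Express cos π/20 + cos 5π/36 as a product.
cos π/20 + cos 5π/36 = 2 cos(17π/180) cos(-2π/45)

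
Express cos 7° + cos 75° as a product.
cos 7° + cos 75° = 2 cos(41°) cos(-34°)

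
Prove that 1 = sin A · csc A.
RHS = sin A · (1/sin A) = 1 = LHS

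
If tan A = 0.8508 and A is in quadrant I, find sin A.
sin A = 0.648 (using tan²A + 1 = sec²A)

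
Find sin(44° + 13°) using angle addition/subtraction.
sin(44° + 13°) = sin 44° cos 13° + cos 44° sin 13° = 0.8387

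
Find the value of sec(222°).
sec(222°) = -1.346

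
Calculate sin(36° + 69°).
sin(36° + 69°) = sin 36° cos 69° + cos 36° sin 69° = (√6+√2)/4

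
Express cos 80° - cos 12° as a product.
cos 80° - cos 12° = -2 sin(46°) sin(34°)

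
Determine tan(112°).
tan(112°) = -2.475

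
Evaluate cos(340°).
cos(340°) = 0.9397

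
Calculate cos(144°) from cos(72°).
cos(144°) = cos²72° - sin²72° = -0.809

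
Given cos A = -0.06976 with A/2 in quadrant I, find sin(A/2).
sin(A/2) = ±√((1 - cos A)/2); positive since A/2 ∈ QI, so sin(A/2) = 0.7314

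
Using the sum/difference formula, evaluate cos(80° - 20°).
cos(80° - 20°) = cos 80° cos 20° + sin 80° sin 20° = 1/2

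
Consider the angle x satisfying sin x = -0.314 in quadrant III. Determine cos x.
cos x = ±√(1 - sin²x) = -0.9494 (negative in QIII)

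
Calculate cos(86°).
cos(86°) = 0.06976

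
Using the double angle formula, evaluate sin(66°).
sin(66°) = 2 sin 33° cos 33° = 0.9135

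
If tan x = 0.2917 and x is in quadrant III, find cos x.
cos x = -0.96 (using tan²x + 1 = sec²x)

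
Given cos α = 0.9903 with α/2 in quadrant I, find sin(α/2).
sin(α/2) = ±√((1 - cos α)/2); positive since α/2 ∈ QI, so sin(α/2) = 0.06964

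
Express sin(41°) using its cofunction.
sin(41°) = cos(90° - 41°) = cos(49°)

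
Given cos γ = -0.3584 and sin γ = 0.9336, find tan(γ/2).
tan(γ/2) = sin γ / (1 + cos γ) = 1.455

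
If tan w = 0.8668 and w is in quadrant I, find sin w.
sin w = 0.655 (using tan²w + 1 = sec²w)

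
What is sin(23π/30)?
sin(23π/30) = 0.6691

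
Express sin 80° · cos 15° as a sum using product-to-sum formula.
sin 80° cos 15° = (1/2)[sin(80°+15°) + sin(80°-15°)]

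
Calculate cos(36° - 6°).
cos(36° - 6°) = cos 36° cos 6° + sin 36° sin 6° = √3/2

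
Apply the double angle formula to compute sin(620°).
sin(620°) = 2 sin 310° cos 310° = -0.9848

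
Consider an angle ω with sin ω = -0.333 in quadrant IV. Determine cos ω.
cos ω = √(1 - sin²ω) = 0.9429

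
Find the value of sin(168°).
sin(168°) = 0.2079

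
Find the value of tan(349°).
tan(349°) = -0.1944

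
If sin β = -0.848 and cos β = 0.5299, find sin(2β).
sin(2β) = 2 sin β cos β = -0.8987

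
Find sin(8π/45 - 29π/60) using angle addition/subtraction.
sin(8π/45 - 29π/60) = sin 8π/45 cos 29π/60 - cos 8π/45 sin 29π/60 = -0.8192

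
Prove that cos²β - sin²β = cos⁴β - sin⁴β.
RHS = (cos²β - sin²β)(cos²β + sin²β) = (cos²β - sin²β) · 1 = cos²β - sin²β = LHS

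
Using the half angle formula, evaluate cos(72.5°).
cos(72.5°) = √((1 + cos 145°)/2) = 0.3007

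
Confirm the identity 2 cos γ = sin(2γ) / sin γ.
RHS = 2 sin γ cos γ / sin γ = 2 cos γ = LHS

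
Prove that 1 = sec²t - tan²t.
RHS = 1/cos²t - sin²t/cos²t = (1 - sin²t)/cos²t = cos²t/cos²t = 1 = LHS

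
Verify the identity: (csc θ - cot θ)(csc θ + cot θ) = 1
LHS = csc²θ - cot²θ = (1 + cot²θ) - cot²θ = 1 = RHS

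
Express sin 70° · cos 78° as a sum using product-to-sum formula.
sin 70° cos 78° = (1/2)[sin(70°+78°) + sin(70°-78°)]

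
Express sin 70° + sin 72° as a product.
sin 70° + sin 72° = 2 sin(71°) cos(-1°)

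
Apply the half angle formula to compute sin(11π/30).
sin(11π/30) = √((1 - cos 11π/15)/2) = 0.9135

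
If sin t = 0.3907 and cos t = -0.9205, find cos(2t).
cos(2t) = cos²t - sin²t = 0.6947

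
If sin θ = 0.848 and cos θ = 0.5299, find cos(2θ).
cos(2θ) = cos²θ - sin²θ = -0.4383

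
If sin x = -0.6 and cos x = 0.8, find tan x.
tan x = sin x / cos x = -0.75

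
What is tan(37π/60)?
tan(37π/60) = -2.605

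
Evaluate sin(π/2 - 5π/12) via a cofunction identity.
sin(π/2 - 5π/12) = cos(5π/12) = (√6-√2)/4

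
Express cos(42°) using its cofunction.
cos(42°) = sin(90° - 42°) = sin(48°)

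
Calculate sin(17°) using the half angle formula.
sin(17°) = √((1 - cos 34°)/2) = 0.2924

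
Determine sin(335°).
sin(335°) = -0.4226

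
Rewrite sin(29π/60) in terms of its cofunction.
sin(29π/60) = cos(π/2 - 29π/60) = cos(π/60)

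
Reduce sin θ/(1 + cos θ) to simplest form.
sin θ/(1 + cos θ) = tan(θ/2) (using Half angle)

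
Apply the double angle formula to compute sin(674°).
sin(674°) = 2 sin 337° cos 337° = -0.7193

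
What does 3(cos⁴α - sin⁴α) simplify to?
3(cos⁴α - sin⁴α) = 3(cos(2α)) (using Factoring + double angle)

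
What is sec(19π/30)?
sec(19π/30) = -2.459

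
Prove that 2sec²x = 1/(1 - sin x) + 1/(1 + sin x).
RHS = [(1 + sin x) + (1 - sin x)] / [(1 - sin x)(1 + sin x)] = 2/(1 - sin²x) = 2/cos²x = 2sec²x = LHS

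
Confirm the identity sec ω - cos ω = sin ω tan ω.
LHS = 1/cos ω - cos ω = (1 - cos²ω)/cos ω = sin²ω/cos ω = sin ω · (sin ω/cos ω) = sin ω tan ω = RHS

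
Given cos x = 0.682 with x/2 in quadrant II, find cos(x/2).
cos(x/2) = ±√((1 + cos x)/2); negative since x/2 ∈ QII, so cos(x/2) = -0.9171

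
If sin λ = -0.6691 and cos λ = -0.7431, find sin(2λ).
sin(2λ) = 2 sin λ cos λ = 0.9944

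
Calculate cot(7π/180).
cot(7π/180) = 8.144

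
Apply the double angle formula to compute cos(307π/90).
cos(307π/90) = cos²307π/180 - sin²307π/180 = -0.2756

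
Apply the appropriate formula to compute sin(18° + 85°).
sin(18° + 85°) = sin 18° cos 85° + cos 18° sin 85° = 0.9744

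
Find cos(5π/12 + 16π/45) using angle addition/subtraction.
cos(5π/12 + 16π/45) = cos 5π/12 cos 16π/45 - sin 5π/12 sin 16π/45 = -0.7547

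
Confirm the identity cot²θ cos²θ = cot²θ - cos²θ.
RHS = cos²θ/sin²θ - cos²θ = cos²θ(1/sin²θ - 1) = cos²θ · (1 - sin²θ)/sin²θ = cos²θ · cos²θ/sin²θ = cos²θ · cot²θ = LHS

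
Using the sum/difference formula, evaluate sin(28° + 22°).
sin(28° + 22°) = sin 28° cos 22° + cos 28° sin 22° = 0.766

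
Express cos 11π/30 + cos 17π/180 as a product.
cos 11π/30 + cos 17π/180 = 2 cos(83π/360) cos(49π/360)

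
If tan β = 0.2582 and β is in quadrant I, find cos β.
cos β = 0.9682 (using tan²β + 1 = sec²β)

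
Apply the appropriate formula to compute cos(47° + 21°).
cos(47° + 21°) = cos 47° cos 21° - sin 47° sin 21° = 0.3746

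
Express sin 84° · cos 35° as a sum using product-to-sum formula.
sin 84° cos 35° = (1/2)[sin(84°+35°) + sin(84°-35°)]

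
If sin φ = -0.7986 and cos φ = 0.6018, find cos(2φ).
cos(2φ) = cos²φ - sin²φ = -0.2756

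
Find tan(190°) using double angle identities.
tan(190°) = 2 tan 95° / (1 - tan²95°) = 0.1763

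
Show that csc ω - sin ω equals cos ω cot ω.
LHS = 1/sin ω - sin ω = (1 - sin²ω)/sin ω = cos²ω/sin ω = cos ω · (cos ω/sin ω) = cos ω cot ω = RHS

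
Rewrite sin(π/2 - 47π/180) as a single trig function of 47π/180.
sin(π/2 - 47π/180) = cos(47π/180)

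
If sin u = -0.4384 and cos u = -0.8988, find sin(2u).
sin(2u) = 2 sin u cos u = 0.7881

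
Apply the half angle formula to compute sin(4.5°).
sin(4.5°) = √((1 - cos 9°)/2) = 0.07846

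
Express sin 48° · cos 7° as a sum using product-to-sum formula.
sin 48° cos 7° = (1/2)[sin(48°+7°) + sin(48°-7°)]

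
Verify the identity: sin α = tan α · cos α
RHS = (sin α/cos α) · cos α = sin α = LHS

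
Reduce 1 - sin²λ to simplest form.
1 - sin²λ = cos²λ (using Pythagorean identity)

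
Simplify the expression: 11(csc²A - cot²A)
11(csc²A - cot²A) = 11 (using Pythagorean identity)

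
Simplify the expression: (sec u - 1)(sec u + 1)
(sec u - 1)(sec u + 1) = tan²u (using Diff. of squares)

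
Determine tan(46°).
tan(46°) = 1.036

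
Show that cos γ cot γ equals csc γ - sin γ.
RHS = 1/sin γ - sin γ = (1 - sin²γ)/sin γ = cos²γ/sin γ = cos γ · (cos γ/sin γ) = cos γ cot γ = LHS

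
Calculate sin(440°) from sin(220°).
sin(440°) = 2 sin 220° cos 220° = 0.9848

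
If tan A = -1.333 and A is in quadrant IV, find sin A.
sin A = -0.7999 (using tan²A + 1 = sec²A)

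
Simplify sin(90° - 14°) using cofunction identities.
sin(90° - 14°) = cos(14°)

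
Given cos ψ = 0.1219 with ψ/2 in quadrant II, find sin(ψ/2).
sin(ψ/2) = ±√((1 - cos ψ)/2); positive since ψ/2 ∈ QII, so sin(ψ/2) = 0.6626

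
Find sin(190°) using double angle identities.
sin(190°) = 2 sin 95° cos 95° = -0.1736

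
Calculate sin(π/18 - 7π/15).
sin(π/18 - 7π/15) = sin π/18 cos 7π/15 - cos π/18 sin 7π/15 = -0.9613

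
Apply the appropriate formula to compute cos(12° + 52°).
cos(12° + 52°) = cos 12° cos 52° - sin 12° sin 52° = 0.4384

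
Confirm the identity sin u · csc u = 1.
LHS = sin u · (1/sin u) = 1 = RHS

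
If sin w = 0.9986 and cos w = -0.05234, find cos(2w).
cos(2w) = cos²w - sin²w = -0.9945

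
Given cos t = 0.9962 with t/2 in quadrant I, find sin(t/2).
sin(t/2) = ±√((1 - cos t)/2); positive since t/2 ∈ QI, so sin(t/2) = 0.04359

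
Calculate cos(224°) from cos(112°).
cos(224°) = cos²112° - sin²112° = -0.7193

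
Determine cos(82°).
cos(82°) = 0.1392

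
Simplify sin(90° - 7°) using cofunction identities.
sin(90° - 7°) = cos(7°)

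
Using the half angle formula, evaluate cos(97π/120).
cos(97π/120) = -√((1 + cos 97π/60)/2) = -0.8241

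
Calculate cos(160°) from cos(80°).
cos(160°) = cos²80° - sin²80° = -0.9397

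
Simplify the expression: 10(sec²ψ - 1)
10(sec²ψ - 1) = 10(tan²ψ) (using Pythagorean identity)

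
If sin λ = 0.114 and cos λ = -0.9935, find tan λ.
tan λ = sin λ / cos λ = -0.1147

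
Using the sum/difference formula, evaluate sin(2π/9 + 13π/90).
sin(2π/9 + 13π/90) = sin 2π/9 cos 13π/90 + cos 2π/9 sin 13π/90 = 0.9135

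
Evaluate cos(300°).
cos(300°) = 1/2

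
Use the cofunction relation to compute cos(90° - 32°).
cos(90° - 32°) = sin(32°) = 0.5299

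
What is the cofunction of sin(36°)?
sin(36°) = cos(90° - 36°) = cos(54°)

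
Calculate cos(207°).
cos(207°) = -0.891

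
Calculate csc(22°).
csc(22°) = 2.669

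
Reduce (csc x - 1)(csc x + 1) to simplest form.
(csc x - 1)(csc x + 1) = cot²x (using Diff. of squares)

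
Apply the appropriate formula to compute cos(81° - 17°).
cos(81° - 17°) = cos 81° cos 17° + sin 81° sin 17° = 0.4384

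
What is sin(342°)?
sin(342°) = -0.309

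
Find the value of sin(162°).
sin(162°) = 0.309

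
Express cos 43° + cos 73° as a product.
cos 43° + cos 73° = 2 cos(58°) cos(-15°)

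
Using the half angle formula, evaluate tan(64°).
tan(64°) = sin 128° / (1 + cos 128°) = 2.05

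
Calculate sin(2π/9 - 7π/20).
sin(2π/9 - 7π/20) = sin 2π/9 cos 7π/20 - cos 2π/9 sin 7π/20 = -0.3907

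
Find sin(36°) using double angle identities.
sin(36°) = 2 sin 18° cos 18° = 0.5878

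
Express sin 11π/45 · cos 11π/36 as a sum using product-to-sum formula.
sin 11π/45 cos 11π/36 = (1/2)[sin(11π/45+11π/36) + sin(11π/45-11π/36)]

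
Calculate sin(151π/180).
sin(151π/180) = 0.4848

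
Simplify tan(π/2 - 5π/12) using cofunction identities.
tan(π/2 - 5π/12) = cot(5π/12)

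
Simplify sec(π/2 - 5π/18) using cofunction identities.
sec(π/2 - 5π/18) = csc(5π/18)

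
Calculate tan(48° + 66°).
tan(48° + 66°) = (tan 48° + tan 66°)/(1 - tan 48° tan 66°) = -2.246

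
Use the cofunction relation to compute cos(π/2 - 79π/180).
cos(π/2 - 79π/180) = sin(79π/180) = 0.9816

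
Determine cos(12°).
cos(12°) = 0.9781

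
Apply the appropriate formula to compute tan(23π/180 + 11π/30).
tan(23π/180 + 11π/30) = (tan 23π/180 + tan 11π/30)/(1 - tan 23π/180 tan 11π/30) = 57.29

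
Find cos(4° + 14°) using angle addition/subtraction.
cos(4° + 14°) = cos 4° cos 14° - sin 4° sin 14° = 0.9511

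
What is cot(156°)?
cot(156°) = -2.246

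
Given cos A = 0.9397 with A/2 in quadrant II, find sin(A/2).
sin(A/2) = ±√((1 - cos A)/2); positive since A/2 ∈ QII, so sin(A/2) = 0.1736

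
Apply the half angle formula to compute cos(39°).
cos(39°) = √((1 + cos 78°)/2) = 0.7771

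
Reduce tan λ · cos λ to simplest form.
tan λ · cos λ = sin λ (using Quotient identity)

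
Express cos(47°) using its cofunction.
cos(47°) = sin(90° - 47°) = sin(43°)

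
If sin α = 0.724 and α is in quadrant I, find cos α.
cos α = 0.6898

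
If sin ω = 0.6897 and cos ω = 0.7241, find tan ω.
tan ω = sin ω / cos ω = 0.9525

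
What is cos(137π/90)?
cos(137π/90) = 0.06976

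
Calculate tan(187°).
tan(187°) = 0.1228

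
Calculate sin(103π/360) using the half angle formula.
sin(103π/360) = √((1 - cos 103π/180)/2) = 0.7826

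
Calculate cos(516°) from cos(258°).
cos(516°) = cos²258° - sin²258° = -0.9135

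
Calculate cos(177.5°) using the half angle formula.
cos(177.5°) = -√((1 + cos 355°)/2) = -0.999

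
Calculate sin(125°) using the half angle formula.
sin(125°) = √((1 - cos 250°)/2) = 0.8192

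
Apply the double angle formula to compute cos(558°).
cos(558°) = cos²279° - sin²279° = -0.9511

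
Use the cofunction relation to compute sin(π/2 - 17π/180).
sin(π/2 - 17π/180) = cos(17π/180) = 0.9563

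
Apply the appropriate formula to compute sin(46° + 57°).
sin(46° + 57°) = sin 46° cos 57° + cos 46° sin 57° = 0.9744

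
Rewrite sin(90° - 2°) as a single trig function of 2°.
sin(90° - 2°) = cos(2°)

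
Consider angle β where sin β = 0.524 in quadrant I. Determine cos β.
cos β = √(1 - sin²β) = 0.8517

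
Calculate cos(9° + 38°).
cos(9° + 38°) = cos 9° cos 38° - sin 9° sin 38° = 0.682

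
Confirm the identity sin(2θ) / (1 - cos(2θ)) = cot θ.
LHS = 2 sin θ cos θ / (2sin²θ) = cos θ/sin θ = cot θ = RHS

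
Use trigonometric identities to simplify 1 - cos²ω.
1 - cos²ω = sin²ω (using Pythagorean identity)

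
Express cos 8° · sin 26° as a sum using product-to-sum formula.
cos 8° sin 26° = (1/2)[sin(8°+26°) - sin(8°-26°)]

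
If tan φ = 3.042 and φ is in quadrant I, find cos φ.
cos φ = 0.3123 (using tan²φ + 1 = sec²φ)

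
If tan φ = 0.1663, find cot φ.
cot φ = 1/tan φ = 6.013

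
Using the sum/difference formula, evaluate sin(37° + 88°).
sin(37° + 88°) = sin 37° cos 88° + cos 37° sin 88° = 0.8192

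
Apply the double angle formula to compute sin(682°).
sin(682°) = 2 sin 341° cos 341° = -0.6157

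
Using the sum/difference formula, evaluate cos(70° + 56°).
cos(70° + 56°) = cos 70° cos 56° - sin 70° sin 56° = -0.5878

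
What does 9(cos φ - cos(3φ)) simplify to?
9(cos φ - cos(3φ)) = 9(2 sin(2φ) sin φ) (using Sum-to-product)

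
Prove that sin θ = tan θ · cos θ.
RHS = (sin θ/cos θ) · cos θ = sin θ = LHS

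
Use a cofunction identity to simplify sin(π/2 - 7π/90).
sin(π/2 - 7π/90) = cos(7π/90)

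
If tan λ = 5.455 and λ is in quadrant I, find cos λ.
cos λ = 0.1803 (using tan²λ + 1 = sec²λ)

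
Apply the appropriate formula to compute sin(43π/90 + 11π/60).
sin(43π/90 + 11π/60) = sin 43π/90 cos 11π/60 + cos 43π/90 sin 11π/60 = 0.8746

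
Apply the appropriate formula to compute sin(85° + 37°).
sin(85° + 37°) = sin 85° cos 37° + cos 85° sin 37° = 0.848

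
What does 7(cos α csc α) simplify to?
7(cos α csc α) = 7(cot α) (using Reciprocal + quotient)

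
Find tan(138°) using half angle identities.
tan(138°) = sin 276° / (1 + cos 276°) = -0.9004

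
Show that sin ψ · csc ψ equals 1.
LHS = sin ψ · (1/sin ψ) = 1 = RHS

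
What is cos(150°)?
cos(150°) = -√3/2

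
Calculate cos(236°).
cos(236°) = -0.5592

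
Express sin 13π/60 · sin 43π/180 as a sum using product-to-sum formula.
sin 13π/60 sin 43π/180 = (1/2)[cos(13π/60-43π/180) - cos(13π/60+43π/180)]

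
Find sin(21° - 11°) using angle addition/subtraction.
sin(21° - 11°) = sin 21° cos 11° - cos 21° sin 11° = 0.1736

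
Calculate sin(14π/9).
sin(14π/9) = -0.9848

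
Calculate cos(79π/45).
cos(79π/45) = 0.7193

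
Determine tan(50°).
tan(50°) = 1.192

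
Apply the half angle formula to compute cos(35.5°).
cos(35.5°) = √((1 + cos 71°)/2) = 0.8141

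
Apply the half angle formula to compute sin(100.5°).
sin(100.5°) = √((1 - cos 201°)/2) = 0.9833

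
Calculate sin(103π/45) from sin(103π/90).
sin(103π/45) = 2 sin 103π/90 cos 103π/90 = 0.788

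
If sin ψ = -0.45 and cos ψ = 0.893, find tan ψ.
tan ψ = sin ψ / cos ψ = -0.5039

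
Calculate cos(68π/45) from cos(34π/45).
cos(68π/45) = cos²34π/45 - sin²34π/45 = 0.0349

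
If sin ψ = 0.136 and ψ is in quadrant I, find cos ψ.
cos ψ = 0.9907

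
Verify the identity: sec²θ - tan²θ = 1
LHS = 1/cos²θ - sin²θ/cos²θ = (1 - sin²θ)/cos²θ = cos²θ/cos²θ = 1 = RHS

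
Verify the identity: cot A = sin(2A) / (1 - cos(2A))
RHS = 2 sin A cos A / (2sin²A) = cos A/sin A = cot A = LHS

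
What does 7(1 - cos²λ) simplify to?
7(1 - cos²λ) = 7(sin²λ) (using Pythagorean identity)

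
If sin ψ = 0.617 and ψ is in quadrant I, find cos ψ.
cos ψ = 0.787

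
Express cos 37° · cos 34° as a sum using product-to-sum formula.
cos 37° cos 34° = (1/2)[cos(37°-34°) + cos(37°+34°)]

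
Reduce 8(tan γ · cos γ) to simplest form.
8(tan γ · cos γ) = 8(sin γ) (using Quotient identity)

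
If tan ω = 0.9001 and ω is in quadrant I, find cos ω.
cos ω = 0.7433 (using tan²ω + 1 = sec²ω)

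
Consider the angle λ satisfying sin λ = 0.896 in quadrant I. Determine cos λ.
cos λ = √(1 - sin²λ) = 0.4441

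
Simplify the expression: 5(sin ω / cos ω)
5(sin ω / cos ω) = 5(tan ω) (using Quotient identity)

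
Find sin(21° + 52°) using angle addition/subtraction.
sin(21° + 52°) = sin 21° cos 52° + cos 21° sin 52° = 0.9563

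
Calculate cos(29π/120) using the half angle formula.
cos(29π/120) = √((1 + cos 29π/60)/2) = 0.7254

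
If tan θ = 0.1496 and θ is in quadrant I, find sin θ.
sin θ = 0.148 (using tan²θ + 1 = sec²θ)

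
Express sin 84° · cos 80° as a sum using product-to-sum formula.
sin 84° cos 80° = (1/2)[sin(84°+80°) + sin(84°-80°)]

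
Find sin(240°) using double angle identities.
sin(240°) = 2 sin 120° cos 120° = -√3/2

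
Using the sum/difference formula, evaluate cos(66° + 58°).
cos(66° + 58°) = cos 66° cos 58° - sin 66° sin 58° = -0.5592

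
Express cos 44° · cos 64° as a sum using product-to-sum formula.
cos 44° cos 64° = (1/2)[cos(44°-64°) + cos(44°+64°)]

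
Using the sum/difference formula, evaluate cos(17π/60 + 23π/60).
cos(17π/60 + 23π/60) = cos 17π/60 cos 23π/60 - sin 17π/60 sin 23π/60 = -1/2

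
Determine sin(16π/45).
sin(16π/45) = 0.8988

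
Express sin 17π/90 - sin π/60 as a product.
sin 17π/90 - sin π/60 = 2 cos(37π/360) sin(31π/360)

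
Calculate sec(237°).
sec(237°) = -1.836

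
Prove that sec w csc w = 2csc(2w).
RHS = 2/sin(2w) = 2/(2 sin w cos w) = 1/(sin w cos w) = (1/cos w)(1/sin w) = sec w csc w = LHS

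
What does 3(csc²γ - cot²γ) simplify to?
3(csc²γ - cot²γ) = 3 (using Pythagorean identity)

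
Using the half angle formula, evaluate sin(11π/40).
sin(11π/40) = √((1 - cos 11π/20)/2) = 0.7604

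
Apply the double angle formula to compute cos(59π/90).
cos(59π/90) = cos²59π/180 - sin²59π/180 = -0.4695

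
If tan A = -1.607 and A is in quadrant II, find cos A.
cos A = -0.5283 (using tan²A + 1 = sec²A)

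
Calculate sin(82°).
sin(82°) = 0.9903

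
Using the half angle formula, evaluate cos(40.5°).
cos(40.5°) = √((1 + cos 81°)/2) = 0.7604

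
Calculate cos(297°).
cos(297°) = 0.454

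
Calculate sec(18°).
sec(18°) = 1.051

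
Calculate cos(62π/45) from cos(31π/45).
cos(62π/45) = cos²31π/45 - sin²31π/45 = -0.3746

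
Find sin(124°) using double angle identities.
sin(124°) = 2 sin 62° cos 62° = 0.829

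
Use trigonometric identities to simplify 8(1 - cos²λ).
8(1 - cos²λ) = 8(sin²λ) (using Pythagorean identity)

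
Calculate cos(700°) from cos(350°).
cos(700°) = cos²350° - sin²350° = 0.9397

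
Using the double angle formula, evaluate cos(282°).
cos(282°) = cos²141° - sin²141° = 0.2079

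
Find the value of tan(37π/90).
tan(37π/90) = 3.487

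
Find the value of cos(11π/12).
cos(11π/12) = -(√6+√2)/4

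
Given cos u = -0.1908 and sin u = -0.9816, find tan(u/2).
tan(u/2) = sin u / (1 + cos u) = -1.213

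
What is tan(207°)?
tan(207°) = 0.5095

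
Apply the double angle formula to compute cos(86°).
cos(86°) = cos²43° - sin²43° = 0.06976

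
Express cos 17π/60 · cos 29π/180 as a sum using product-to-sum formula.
cos 17π/60 cos 29π/180 = (1/2)[cos(17π/60-29π/180) + cos(17π/60+29π/180)]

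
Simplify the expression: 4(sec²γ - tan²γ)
4(sec²γ - tan²γ) = 4 (using Pythagorean identity)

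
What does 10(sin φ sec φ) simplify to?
10(sin φ sec φ) = 10(tan φ) (using Reciprocal + quotient)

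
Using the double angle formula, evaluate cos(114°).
cos(114°) = cos²57° - sin²57° = -0.4067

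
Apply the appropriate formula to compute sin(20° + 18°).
sin(20° + 18°) = sin 20° cos 18° + cos 20° sin 18° = 0.6157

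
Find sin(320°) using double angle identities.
sin(320°) = 2 sin 160° cos 160° = -0.6428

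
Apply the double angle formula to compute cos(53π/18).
cos(53π/18) = cos²53π/36 - sin²53π/36 = -0.9848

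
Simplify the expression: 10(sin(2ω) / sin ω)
10(sin(2ω) / sin ω) = 10(2 cos ω) (using Double angle)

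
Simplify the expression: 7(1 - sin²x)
7(1 - sin²x) = 7(cos²x) (using Pythagorean identity)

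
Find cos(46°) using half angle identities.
cos(46°) = √((1 + cos 92°)/2) = 0.6947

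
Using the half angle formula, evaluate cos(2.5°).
cos(2.5°) = √((1 + cos 5°)/2) = 0.999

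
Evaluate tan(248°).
tan(248°) = 2.475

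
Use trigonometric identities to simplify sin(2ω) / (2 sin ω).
sin(2ω) / (2 sin ω) = cos ω (using Double angle)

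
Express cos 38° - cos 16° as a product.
cos 38° - cos 16° = -2 sin(27°) sin(11°)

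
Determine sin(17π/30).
sin(17π/30) = 0.9781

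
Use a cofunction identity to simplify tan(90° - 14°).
tan(90° - 14°) = cot(14°)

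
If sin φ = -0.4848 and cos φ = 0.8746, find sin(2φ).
sin(2φ) = 2 sin φ cos φ = -0.848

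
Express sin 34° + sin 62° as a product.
sin 34° + sin 62° = 2 sin(48°) cos(-14°)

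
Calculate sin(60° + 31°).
sin(60° + 31°) = sin 60° cos 31° + cos 60° sin 31° = 0.9998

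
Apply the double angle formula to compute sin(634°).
sin(634°) = 2 sin 317° cos 317° = -0.9976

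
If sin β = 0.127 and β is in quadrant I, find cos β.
cos β = 0.9919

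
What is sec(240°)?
sec(240°) = -2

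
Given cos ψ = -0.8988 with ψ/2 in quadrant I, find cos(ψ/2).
cos(ψ/2) = ±√((1 + cos ψ)/2); positive since ψ/2 ∈ QI, so cos(ψ/2) = 0.2249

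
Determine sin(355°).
sin(355°) = -0.08716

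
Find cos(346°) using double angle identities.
cos(346°) = cos²173° - sin²173° = 0.9703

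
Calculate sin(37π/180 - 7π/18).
sin(37π/180 - 7π/18) = sin 37π/180 cos 7π/18 - cos 37π/180 sin 7π/18 = -0.5446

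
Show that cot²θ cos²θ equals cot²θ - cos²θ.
RHS = cos²θ/sin²θ - cos²θ = cos²θ(1/sin²θ - 1) = cos²θ · (1 - sin²θ)/sin²θ = cos²θ · cos²θ/sin²θ = cos²θ · cot²θ = LHS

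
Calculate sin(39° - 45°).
sin(39° - 45°) = sin 39° cos 45° - cos 39° sin 45° = -0.1045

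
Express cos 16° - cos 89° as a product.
cos 16° - cos 89° = -2 sin(52.5°) sin(-36.5°)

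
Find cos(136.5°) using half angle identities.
cos(136.5°) = -√((1 + cos 273°)/2) = -0.7254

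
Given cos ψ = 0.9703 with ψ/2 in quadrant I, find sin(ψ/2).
sin(ψ/2) = ±√((1 - cos ψ)/2); positive since ψ/2 ∈ QI, so sin(ψ/2) = 0.1219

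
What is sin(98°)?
sin(98°) = 0.9903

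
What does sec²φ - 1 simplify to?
sec²φ - 1 = tan²φ (using Pythagorean identity)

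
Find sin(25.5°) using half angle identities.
sin(25.5°) = √((1 - cos 51°)/2) = 0.4305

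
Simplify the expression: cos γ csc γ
cos γ csc γ = cot γ (using Reciprocal + quotient)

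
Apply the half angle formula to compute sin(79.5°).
sin(79.5°) = √((1 - cos 159°)/2) = 0.9833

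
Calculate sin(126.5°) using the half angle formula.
sin(126.5°) = √((1 - cos 253°)/2) = 0.8039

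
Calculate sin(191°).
sin(191°) = -0.1908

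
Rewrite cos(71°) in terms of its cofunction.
cos(71°) = sin(90° - 71°) = sin(19°)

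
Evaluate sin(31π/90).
sin(31π/90) = 0.8829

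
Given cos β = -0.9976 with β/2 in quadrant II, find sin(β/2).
sin(β/2) = ±√((1 - cos β)/2); positive since β/2 ∈ QII, so sin(β/2) = 0.9994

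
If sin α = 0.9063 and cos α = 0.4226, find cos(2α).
cos(2α) = cos²α - sin²α = -0.6428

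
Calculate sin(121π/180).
sin(121π/180) = 0.8572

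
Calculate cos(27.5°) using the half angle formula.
cos(27.5°) = √((1 + cos 55°)/2) = 0.887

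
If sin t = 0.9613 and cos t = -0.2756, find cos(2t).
cos(2t) = cos²t - sin²t = -0.8481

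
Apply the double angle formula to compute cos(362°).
cos(362°) = 1 - 2sin²181° = 0.9994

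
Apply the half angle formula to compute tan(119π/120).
tan(119π/120) = sin 119π/60 / (1 + cos 119π/60) = -0.02619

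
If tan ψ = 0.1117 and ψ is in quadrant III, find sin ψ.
sin ψ = -0.111 (using tan²ψ + 1 = sec²ψ)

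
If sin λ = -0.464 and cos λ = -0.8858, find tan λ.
tan λ = sin λ / cos λ = 0.5238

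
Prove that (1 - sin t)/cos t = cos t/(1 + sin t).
LHS = (1 - sin t)(1 + sin t) / (cos t(1 + sin t)) = (1 - sin²t) / (cos t(1 + sin t)) = cos²t / (cos t(1 + sin t)) = cos t/(1 + sin t) = RHS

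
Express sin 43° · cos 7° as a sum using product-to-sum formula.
sin 43° cos 7° = (1/2)[sin(43°+7°) + sin(43°-7°)]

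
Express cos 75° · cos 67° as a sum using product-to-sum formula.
cos 75° cos 67° = (1/2)[cos(75°-67°) + cos(75°+67°)]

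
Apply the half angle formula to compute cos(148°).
cos(148°) = -√((1 + cos 296°)/2) = -0.848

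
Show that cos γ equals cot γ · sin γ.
RHS = (cos γ/sin γ) · sin γ = cos γ = LHS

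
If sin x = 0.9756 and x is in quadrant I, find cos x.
cos x = 0.2196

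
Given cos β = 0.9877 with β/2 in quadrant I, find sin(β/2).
sin(β/2) = ±√((1 - cos β)/2); positive since β/2 ∈ QI, so sin(β/2) = 0.07842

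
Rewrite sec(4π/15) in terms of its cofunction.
sec(4π/15) = csc(π/2 - 4π/15) = csc(7π/30)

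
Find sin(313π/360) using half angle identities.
sin(313π/360) = √((1 - cos 313π/180)/2) = 0.3987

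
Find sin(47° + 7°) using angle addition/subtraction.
sin(47° + 7°) = sin 47° cos 7° + cos 47° sin 7° = 0.809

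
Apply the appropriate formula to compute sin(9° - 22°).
sin(9° - 22°) = sin 9° cos 22° - cos 9° sin 22° = -0.225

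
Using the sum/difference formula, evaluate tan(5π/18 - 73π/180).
tan(5π/18 - 73π/180) = (tan 5π/18 - tan 73π/180)/(1 + tan 5π/18 tan 73π/180) = -0.4245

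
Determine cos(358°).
cos(358°) = 0.9994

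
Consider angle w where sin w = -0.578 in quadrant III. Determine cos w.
cos w = ±√(1 - sin²w) = -0.816 (negative in QIII)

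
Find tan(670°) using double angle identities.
tan(670°) = 2 tan 335° / (1 - tan²335°) = -1.192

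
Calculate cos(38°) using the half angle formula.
cos(38°) = √((1 + cos 76°)/2) = 0.788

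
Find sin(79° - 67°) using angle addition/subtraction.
sin(79° - 67°) = sin 79° cos 67° - cos 79° sin 67° = 0.2079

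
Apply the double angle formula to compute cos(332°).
cos(332°) = cos²166° - sin²166° = 0.8829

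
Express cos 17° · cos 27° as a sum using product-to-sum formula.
cos 17° cos 27° = (1/2)[cos(17°-27°) + cos(17°+27°)]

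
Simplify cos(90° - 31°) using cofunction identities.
cos(90° - 31°) = sin(31°)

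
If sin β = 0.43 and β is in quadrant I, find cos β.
cos β = 0.9028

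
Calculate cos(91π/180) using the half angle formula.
cos(91π/180) = -√((1 + cos 91π/90)/2) = -0.01745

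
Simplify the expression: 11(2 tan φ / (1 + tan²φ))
11(2 tan φ / (1 + tan²φ)) = 11(sin(2φ)) (using Double angle)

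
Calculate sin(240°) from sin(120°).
sin(240°) = 2 sin 120° cos 120° = -√3/2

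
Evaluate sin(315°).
sin(315°) = -√2/2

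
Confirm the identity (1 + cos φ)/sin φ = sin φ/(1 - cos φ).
RHS = sin φ(1 + cos φ) / ((1 - cos φ)(1 + cos φ)) = sin φ(1 + cos φ) / (1 - cos²φ) = sin φ(1 + cos φ) / sin²φ = (1 + cos φ)/sin φ = LHS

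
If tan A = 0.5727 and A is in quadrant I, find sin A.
sin A = 0.497 (using tan²A + 1 = sec²A)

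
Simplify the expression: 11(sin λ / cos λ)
11(sin λ / cos λ) = 11(tan λ) (using Quotient identity)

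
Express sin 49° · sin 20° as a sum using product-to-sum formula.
sin 49° sin 20° = (1/2)[cos(49°-20°) - cos(49°+20°)]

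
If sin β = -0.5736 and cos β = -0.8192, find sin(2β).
sin(2β) = 2 sin β cos β = 0.9398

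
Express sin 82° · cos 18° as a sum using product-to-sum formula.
sin 82° cos 18° = (1/2)[sin(82°+18°) + sin(82°-18°)]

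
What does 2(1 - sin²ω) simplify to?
2(1 - sin²ω) = 2(cos²ω) (using Pythagorean identity)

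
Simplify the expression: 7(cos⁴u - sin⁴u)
7(cos⁴u - sin⁴u) = 7(cos(2u)) (using Factoring + double angle)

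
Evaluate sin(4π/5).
sin(4π/5) = 0.5878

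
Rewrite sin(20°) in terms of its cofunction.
sin(20°) = cos(90° - 20°) = cos(70°)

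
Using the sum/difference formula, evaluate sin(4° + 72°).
sin(4° + 72°) = sin 4° cos 72° + cos 4° sin 72° = 0.9703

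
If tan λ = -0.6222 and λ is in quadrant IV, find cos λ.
cos λ = 0.8491 (using tan²λ + 1 = sec²λ)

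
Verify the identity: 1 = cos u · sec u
RHS = cos u · (1/cos u) = 1 = LHS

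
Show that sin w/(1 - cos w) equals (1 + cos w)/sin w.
LHS = sin w(1 + cos w) / ((1 - cos w)(1 + cos w)) = sin w(1 + cos w) / (1 - cos²w) = sin w(1 + cos w) / sin²w = (1 + cos w)/sin w = RHS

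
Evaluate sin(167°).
sin(167°) = 0.225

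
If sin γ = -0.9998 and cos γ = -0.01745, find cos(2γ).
cos(2γ) = cos²γ - sin²γ = -0.9993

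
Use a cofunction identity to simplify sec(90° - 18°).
sec(90° - 18°) = csc(18°)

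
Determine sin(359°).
sin(359°) = -0.01745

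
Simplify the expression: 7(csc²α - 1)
7(csc²α - 1) = 7(cot²α) (using Pythagorean identity)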